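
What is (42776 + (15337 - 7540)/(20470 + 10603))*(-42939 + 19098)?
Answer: -1377788436315/1351 ≈ -1.0198e+9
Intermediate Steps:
(42776 + (15337 - 7540)/(20470 + 10603))*(-42939 + 19098) = (42776 + 7797/31073)*(-23841) = (42776 + 7797*(1/31073))*(-23841) = (42776 + 339/1351)*(-23841) = (57790715/1351)*(-23841) = -1377788436315/1351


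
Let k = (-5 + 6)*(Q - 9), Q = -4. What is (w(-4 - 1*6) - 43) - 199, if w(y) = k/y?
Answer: -2407/10 ≈ -240.70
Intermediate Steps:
k = -13 (k = (-5 + 6)*(-4 - 9) = 1*(-13) = -13)
w(y) = -13/y
(w(-4 - 1*6) - 43) - 199 = (-13/(-4 - 1*6) - 43) - 199 = (-13/(-4 - 6) - 43) - 199 = (-13/(-10) - 43) - 199 = (-13*(-⅒) - 43) - 199 = (13/10 - 43) - 199 = -417/10 - 199 = -2407/10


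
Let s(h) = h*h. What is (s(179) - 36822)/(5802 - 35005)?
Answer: 4781/29203 ≈ 0.16372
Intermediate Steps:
s(h) = h²
(s(179) - 36822)/(5802 - 35005) = (179² - 36822)/(5802 - 35005) = (32041 - 36822)/(-29203) = -4781*(-1/29203) = 4781/29203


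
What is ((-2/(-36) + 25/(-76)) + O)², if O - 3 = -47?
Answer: 917060089/467856 ≈ 1960.1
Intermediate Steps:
O = -44 (O = 3 - 47 = -44)
((-2/(-36) + 25/(-76)) + O)² = ((-2/(-36) + 25/(-76)) - 44)² = ((-2*(-1/36) + 25*(-1/76)) - 44)² = ((1/18 - 25/76) - 44)² = (-187/684 - 44)² = (-30283/684)² = 917060089/467856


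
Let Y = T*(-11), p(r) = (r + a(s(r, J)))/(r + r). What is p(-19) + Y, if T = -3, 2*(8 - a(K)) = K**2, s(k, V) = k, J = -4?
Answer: 2891/76 ≈ 38.039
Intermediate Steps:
a(K) = 8 - K**2/2
p(r) = (8 + r - r**2/2)/(2*r) (p(r) = (r + (8 - r**2/2))/(r + r) = (8 + r - r**2/2)/((2*r)) = (8 + r - r**2/2)*(1/(2*r)) = (8 + r - r**2/2)/(2*r))
Y = 33 (Y = -3*(-11) = 33)
p(-19) + Y = (1/2 + 4/(-19) - 1/4*(-19)) + 33 = (1/2 + 4*(-1/19) + 19/4) + 33 = (1/2 - 4/19 + 19/4) + 33 = 383/76 + 33 = 2891/76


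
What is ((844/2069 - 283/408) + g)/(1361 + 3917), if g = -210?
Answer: -177513095/4455434256 ≈ -0.039842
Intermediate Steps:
((844/2069 - 283/408) + g)/(1361 + 3917) = ((844/2069 - 283/408) - 210)/(1361 + 3917) = ((844*(1/2069) - 283*1/408) - 210)/5278 = ((844/2069 - 283/408) - 210)*(1/5278) = (-241175/844152 - 210)*(1/5278) = -177513095/844152*1/5278 = -177513095/4455434256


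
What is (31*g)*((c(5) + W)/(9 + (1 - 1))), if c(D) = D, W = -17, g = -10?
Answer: 1240/3 ≈ 413.33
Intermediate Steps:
(31*g)*((c(5) + W)/(9 + (1 - 1))) = (31*(-10))*((5 - 17)/(9 + (1 - 1))) = -(-3720)/(9 + 0) = -(-3720)/9 = -310*(-4/3) = 1240/3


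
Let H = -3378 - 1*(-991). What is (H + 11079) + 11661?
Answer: 20353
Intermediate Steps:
H = -2387 (H = -3378 + 991 = -2387)
(H + 11079) + 11661 = (-2387 + 11079) + 11661 = 8692 + 11661 = 20353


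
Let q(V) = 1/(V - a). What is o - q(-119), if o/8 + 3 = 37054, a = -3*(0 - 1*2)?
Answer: 37051001/125 ≈ 2.9641e+5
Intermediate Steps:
a = 6 (a = -3*(0 - 2) = -3*(-2) = 6)
o = 296408 (o = -24 + 8*37054 = -24 + 296432 = 296408)
q(V) = 1/(-6 + V) (q(V) = 1/(V - 1*6) = 1/(V - 6) = 1/(-6 + V))
o - q(-119) = 296408 - 1/(-6 - 119) = 296408 - 1/(-125) = 296408 - 1*(-1/125) = 296408 + 1/125 = 37051001/125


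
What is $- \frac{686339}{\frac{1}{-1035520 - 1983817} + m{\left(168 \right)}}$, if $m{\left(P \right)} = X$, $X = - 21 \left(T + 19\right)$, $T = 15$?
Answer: $\frac{2072288737243}{2155806619} \approx 961.26$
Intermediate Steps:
$X = -714$ ($X = - 21 \left(15 + 19\right) = \left(-21\right) 34 = -714$)
$m{\left(P \right)} = -714$
$- \frac{686339}{\frac{1}{-1035520 - 1983817} + m{\left(168 \right)}} = - \frac{686339}{\frac{1}{-1035520 - 1983817} - 714} = - \frac{686339}{\frac{1}{-3019337} - 714} = - \frac{686339}{- \frac{1}{3019337} - 714} = - \frac{686339}{- \frac{2155806619}{3019337}} = \left(-686339\right) \left(- \frac{3019337}{2155806619}\right) = \frac{2072288737243}{2155806619}$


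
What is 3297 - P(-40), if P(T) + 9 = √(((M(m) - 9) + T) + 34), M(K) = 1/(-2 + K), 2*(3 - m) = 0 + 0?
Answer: 3306 - I*√14 ≈ 3306.0 - 3.7417*I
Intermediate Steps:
m = 3 (m = 3 - (0 + 0)/2 = 3 - ½*0 = 3 + 0 = 3)
P(T) = -9 + √(26 + T) (P(T) = -9 + √(((1/(-2 + 3) - 9) + T) + 34) = -9 + √(((1/1 - 9) + T) + 34) = -9 + √(((1 - 9) + T) + 34) = -9 + √((-8 + T) + 34) = -9 + √(26 + T))
3297 - P(-40) = 3297 - (-9 + √(26 - 40)) = 3297 - (-9 + √(-14)) = 3297 - (-9 + I*√14) = 3297 + (9 - I*√14) = 3306 - I*√14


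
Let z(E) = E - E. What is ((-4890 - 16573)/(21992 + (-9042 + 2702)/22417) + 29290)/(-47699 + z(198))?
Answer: -14439146873889/23515050066476 ≈ -0.61404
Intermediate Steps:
z(E) = 0
((-4890 - 16573)/(21992 + (-9042 + 2702)/22417) + 29290)/(-47699 + z(198)) = ((-4890 - 16573)/(21992 + (-9042 + 2702)/22417) + 29290)/(-47699 + 0) = (-21463/(21992 - 6340*1/22417) + 29290)/(-47699) = (-21463/(21992 - 6340/22417) + 29290)*(-1/47699) = (-21463/492988324/22417 + 29290)*(-1/47699) = (-21463*22417/492988324 + 29290)*(-1/47699) = (-481136071/492988324 + 29290)*(-1/47699) = (14439146873889/492988324)*(-1/47699) = -14439146873889/23515050066476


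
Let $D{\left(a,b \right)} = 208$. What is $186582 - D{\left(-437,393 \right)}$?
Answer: $186374$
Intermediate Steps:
$186582 - D{\left(-437,393 \right)} = 186582 - 208 = 186374$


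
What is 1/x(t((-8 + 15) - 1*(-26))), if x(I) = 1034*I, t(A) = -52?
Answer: -1/53768 ≈ -1.8598e-5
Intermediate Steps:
1/x(t((-8 + 15) - 1*(-26))) = 1/(1034*(-52)) = 1/(-53768) = -1/53768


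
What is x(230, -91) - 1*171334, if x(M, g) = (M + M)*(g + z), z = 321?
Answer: -65534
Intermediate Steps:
x(M, g) = 2*M*(321 + g) (x(M, g) = (M + M)*(g + 321) = (2*M)*(321 + g) = 2*M*(321 + g))
x(230, -91) - 1*171334 = 2*230*(321 - 91) - 1*171334 = 2*230*230 - 171334 = 105800 - 171334 = -65534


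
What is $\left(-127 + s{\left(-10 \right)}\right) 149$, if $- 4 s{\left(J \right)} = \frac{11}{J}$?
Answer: $- \frac{755281}{40} \approx -18882.0$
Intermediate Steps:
$s{\left(J \right)} = - \frac{11}{4 J}$ ($s{\left(J \right)} = - \frac{11 \frac{1}{J}}{4} = - \frac{11}{4 J}$)
$\left(-127 + s{\left(-10 \right)}\right) 149 = \left(-127 - \frac{11}{4 \left(-10\right)}\right) 149 = \left(-127 - - \frac{11}{40}\right) 149 = \left(-127 + \frac{11}{40}\right) 149 = \left(- \frac{5069}{40}\right) 149 = - \frac{755281}{40}$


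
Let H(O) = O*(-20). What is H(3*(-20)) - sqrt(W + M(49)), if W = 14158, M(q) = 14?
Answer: 1200 - 2*sqrt(3543) ≈ 1081.0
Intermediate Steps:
H(O) = -20*O
H(3*(-20)) - sqrt(W + M(49)) = -60*(-20) - sqrt(14158 + 14) = -20*(-60) - sqrt(14172) = 1200 - 2*sqrt(3543)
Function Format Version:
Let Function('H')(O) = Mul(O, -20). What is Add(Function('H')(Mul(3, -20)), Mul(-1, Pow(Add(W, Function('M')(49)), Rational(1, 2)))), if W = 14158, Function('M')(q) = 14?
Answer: Add(1200, Mul(-2, Pow(3543, Rational(1, 2)))) ≈ 1081.0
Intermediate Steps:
Function('H')(O) = Mul(-20, O)
Add(Function('H')(Mul(3, -20)), Mul(-1, Pow(Add(W, Function('M')(49)), Rational(1, 2)))) = Add(Mul(-20, Mul(3, -20)), Mul(-1, Pow(Add(14158, 14), Rational(1, 2)))) = Add(Mul(-20, -60), Mul(-1, Pow(14172, Rational(1, 2)))) = Add(1200, Mul(-1, Mul(2, Pow(3543, Rational(1, 2))))) = Add(1200, Mul(-2, Pow(3543, Rational(1, 2))))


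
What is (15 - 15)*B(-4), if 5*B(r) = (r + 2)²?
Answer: 0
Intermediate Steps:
B(r) = (2 + r)²/5 (B(r) = (r + 2)²/5 = (2 + r)²/5)
(15 - 15)*B(-4) = (15 - 15)*((2 - 4)²/5) = 0*((⅕)*(-2)²) = 0*((⅕)*4) = 0*(⅘) = 0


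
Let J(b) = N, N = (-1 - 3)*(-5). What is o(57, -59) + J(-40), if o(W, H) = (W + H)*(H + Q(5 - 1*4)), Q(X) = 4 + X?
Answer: 128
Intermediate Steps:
N = 20 (N = -4*(-5) = 20)
J(b) = 20
o(W, H) = (5 + H)*(H + W) (o(W, H) = (W + H)*(H + (4 + (5 - 1*4))) = (H + W)*(H + (4 + (5 - 4))) = (H + W)*(H + (4 + 1)) = (H + W)*(H + 5) = (H + W)*(5 + H) = (5 + H)*(H + W))
o(57, -59) + J(-40) = ((-59)² + 5*(-59) + 5*57 - 59*57) + 20 = (3481 - 295 + 285 - 3363) + 20 = 108 + 20 = 128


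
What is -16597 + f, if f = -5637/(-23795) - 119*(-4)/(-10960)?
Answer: -43283342853/2607932 ≈ -16597.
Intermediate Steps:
f = 504551/2607932 (f = -5637*(-1/23795) + 476*(-1/10960) = 5637/23795 - 119/2740 = 504551/2607932 ≈ 0.19347)
-16597 + f = -16597 + 504551/2607932 = -43283342853/2607932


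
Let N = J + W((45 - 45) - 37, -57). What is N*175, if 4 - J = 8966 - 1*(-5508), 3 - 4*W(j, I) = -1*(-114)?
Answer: -10148425/4 ≈ -2.5371e+6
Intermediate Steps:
W(j, I) = -111/4 (W(j, I) = ¾ - (-1)*(-114)/4 = ¾ - ¼*114 = ¾ - 57/2 = -111/4)
J = -14470 (J = 4 - (8966 - 1*(-5508)) = 4 - (8966 + 5508) = 4 - 1*14474 = 4 - 14474 = -14470)
N = -57991/4 (N = -14470 - 111/4 = -57991/4 ≈ -14498.)
N*175 = -57991/4*175 = -10148425/4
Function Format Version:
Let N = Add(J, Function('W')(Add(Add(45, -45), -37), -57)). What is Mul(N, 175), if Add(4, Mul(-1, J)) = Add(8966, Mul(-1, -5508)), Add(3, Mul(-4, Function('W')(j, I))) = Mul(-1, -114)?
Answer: Rational(-10148425, 4) ≈ -2.5371e+6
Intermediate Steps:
Function('W')(j, I) = Rational(-111, 4) (Function('W')(j, I) = Add(Rational(3, 4), Mul(Rational(-1, 4), Mul(-1, -114))) = Add(Rational(3, 4), Mul(Rational(-1, 4), 114)) = Add(Rational(3, 4), Rational(-57, 2)) = Rational(-111, 4))
J = -14470 (J = Add(4, Mul(-1, Add(8966, Mul(-1, -5508)))) = Add(4, Mul(-1, Add(8966, 5508))) = Add(4, Mul(-1, 14474)) = Add(4, -14474) = -14470)
N = Rational(-57991, 4) (N = Add(-14470, Rational(-111, 4)) = Rational(-57991, 4) ≈ -14498.)
Mul(N, 175) = Mul(Rational(-57991, 4), 175) = Rational(-10148425, 4)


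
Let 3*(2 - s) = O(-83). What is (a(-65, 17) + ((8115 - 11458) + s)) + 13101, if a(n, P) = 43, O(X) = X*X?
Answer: 22520/3 ≈ 7506.7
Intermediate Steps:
O(X) = X**2
s = -6883/3 (s = 2 - 1/3*(-83)**2 = 2 - 1/3*6889 = 2 - 6889/3 = -6883/3 ≈ -2294.3)
(a(-65, 17) + ((8115 - 11458) + s)) + 13101 = (43 + ((8115 - 11458) - 6883/3)) + 13101 = (43 + (-3343 - 6883/3)) + 13101 = (43 - 16912/3) + 13101 = -16783/3 + 13101 = 22520/3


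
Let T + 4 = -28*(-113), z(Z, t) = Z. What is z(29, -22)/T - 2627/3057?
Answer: -8212667/9660120 ≈ -0.85016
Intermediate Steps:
T = 3160 (T = -4 - 28*(-113) = -4 + 3164 = 3160)
z(29, -22)/T - 2627/3057 = 29/3160 - 2627/3057 = -8212667/9660120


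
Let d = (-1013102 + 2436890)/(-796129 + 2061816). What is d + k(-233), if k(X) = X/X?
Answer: 2689475/1265687 ≈ 2.1249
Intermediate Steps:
k(X) = 1
d = 1423788/1265687 ≈ 1.1249
d + k(-233) = 1423788/1265687 + 1 = 2689475/1265687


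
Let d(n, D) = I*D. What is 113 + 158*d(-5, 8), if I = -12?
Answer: -15055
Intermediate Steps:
d(n, D) = -12*D
113 + 158*d(-5, 8) = 113 + 158*(-12*8) = 113 + 158*(-96) = 113 - 15168 = -15055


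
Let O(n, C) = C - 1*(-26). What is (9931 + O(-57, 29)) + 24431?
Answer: 34417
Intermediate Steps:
O(n, C) = 26 + C (O(n, C) = C + 26 = 26 + C)
(9931 + O(-57, 29)) + 24431 = (9931 + (26 + 29)) + 24431 = (9931 + 55) + 24431 = 9986 + 24431 = 34417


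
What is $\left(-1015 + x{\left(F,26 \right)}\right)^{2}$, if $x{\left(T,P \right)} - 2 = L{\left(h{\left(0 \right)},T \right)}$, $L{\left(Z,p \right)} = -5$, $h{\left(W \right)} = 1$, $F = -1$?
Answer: $1036324$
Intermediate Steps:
$x{\left(T,P \right)} = -3$ ($x{\left(T,P \right)} = 2 - 5 = -3$)
$\left(-1015 + x{\left(F,26 \right)}\right)^{2} = \left(-1015 - 3\right)^{2} = \left(-1018\right)^{2} = 1036324$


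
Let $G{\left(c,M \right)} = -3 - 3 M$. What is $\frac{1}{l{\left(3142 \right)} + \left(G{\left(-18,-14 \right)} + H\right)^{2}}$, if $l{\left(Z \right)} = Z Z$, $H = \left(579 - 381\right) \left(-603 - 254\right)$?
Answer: $\frac{1}{28789976773} \approx 3.4734 \cdot 10^{-11}$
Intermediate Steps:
$H = -169686$ ($H = 198 \left(-857\right) = -169686$)
$l{\left(Z \right)} = Z^{2}$
$\frac{1}{l{\left(3142 \right)} + \left(G{\left(-18,-14 \right)} + H\right)^{2}} = \frac{1}{3142^{2} + \left(\left(-3 - -42\right) - 169686\right)^{2}} = \frac{1}{9872164 + \left(\left(-3 + 42\right) - 169686\right)^{2}} = \frac{1}{9872164 + \left(39 - 169686\right)^{2}} = \frac{1}{9872164 + \left(-169647\right)^{2}} = \frac{1}{9872164 + 28780104609} = \frac{1}{28789976773}$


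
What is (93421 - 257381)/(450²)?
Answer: -8198/10125 ≈ -0.80968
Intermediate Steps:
(93421 - 257381)/(450²) = -163960/202500 = -163960*1/202500 = -8198/10125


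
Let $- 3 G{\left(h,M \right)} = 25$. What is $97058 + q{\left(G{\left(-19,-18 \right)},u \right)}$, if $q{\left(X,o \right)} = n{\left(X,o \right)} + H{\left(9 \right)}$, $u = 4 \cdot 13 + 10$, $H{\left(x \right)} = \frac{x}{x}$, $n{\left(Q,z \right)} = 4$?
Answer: $97063$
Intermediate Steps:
$H{\left(x \right)} = 1$
$G{\left(h,M \right)} = - \frac{25}{3}$ ($G{\left(h,M \right)} = \left(- \frac{1}{3}\right) 25 = - \frac{25}{3}$)
$u = 62$ ($u = 52 + 10 = 62$)
$q{\left(X,o \right)} = 5$ ($q{\left(X,o \right)} = 4 + 1 = 5$)
$97058 + q{\left(G{\left(-19,-18 \right)},u \right)} = 97058 + 5 = 97063$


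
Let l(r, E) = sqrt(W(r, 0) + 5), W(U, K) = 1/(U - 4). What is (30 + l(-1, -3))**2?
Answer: 4524/5 + 24*sqrt(30) ≈ 1036.3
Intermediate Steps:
W(U, K) = 1/(-4 + U)
l(r, E) = sqrt(5 + 1/(-4 + r)) (l(r, E) = sqrt(1/(-4 + r) + 5) = sqrt(5 + 1/(-4 + r)))
(30 + l(-1, -3))**2 = (30 + sqrt((-19 + 5*(-1))/(-4 - 1)))**2 = (30 + sqrt((-19 - 5)/(-5)))**2 = (30 + sqrt(-1/5*(-24)))**2 = (30 + sqrt(24/5))**2 = (30 + 2*sqrt(30)/5)**2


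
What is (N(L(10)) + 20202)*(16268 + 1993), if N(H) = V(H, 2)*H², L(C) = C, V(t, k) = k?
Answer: 372560922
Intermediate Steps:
N(H) = 2*H²
(N(L(10)) + 20202)*(16268 + 1993) = (2*10² + 20202)*(16268 + 1993) = (2*100 + 20202)*18261 = (200 + 20202)*18261 = 20402*18261 = 372560922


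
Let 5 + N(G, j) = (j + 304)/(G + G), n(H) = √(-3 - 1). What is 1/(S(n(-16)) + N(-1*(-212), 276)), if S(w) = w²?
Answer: -106/809 ≈ -0.13103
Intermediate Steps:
n(H) = 2*I (n(H) = √(-4) = 2*I)
N(G, j) = -5 + (304 + j)/(2*G) (N(G, j) = -5 + (j + 304)/(G + G) = -5 + (304 + j)/((2*G)) = -5 + (304 + j)*(1/(2*G)) = -5 + (304 + j)/(2*G))
1/(S(n(-16)) + N(-1*(-212), 276)) = 1/((2*I)² + (304 + 276 - (-10)*(-212))/(2*((-1*(-212))))) = 1/(-4 + (½)*(304 + 276 - 10*212)/212) = 1/(-4 + (½)*(1/212)*(304 + 276 - 2120)) = 1/(-4 + (½)*(1/212)*(-1540)) = 1/(-4 - 385/106) = 1/(-809/106) = -106/809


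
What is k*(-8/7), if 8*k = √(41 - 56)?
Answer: -I*√15/7 ≈ -0.55328*I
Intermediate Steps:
k = I*√15/8 (k = √(41 - 56)/8 = √(-15)/8 = (I*√15)/8 = I*√15/8 ≈ 0.48412*I)
k*(-8/7) = (I*√15/8)*(-8/7) = -I*√15/7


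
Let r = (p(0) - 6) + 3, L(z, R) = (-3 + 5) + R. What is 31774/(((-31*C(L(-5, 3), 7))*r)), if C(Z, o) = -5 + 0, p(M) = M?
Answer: -31774/465 ≈ -68.331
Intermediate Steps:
L(z, R) = 2 + R
C(Z, o) = -5
r = -3 (r = (0 - 6) + 3 = -6 + 3 = -3)
31774/(((-31*C(L(-5, 3), 7))*r)) = 31774/((-31*(-5)*(-3))) = 31774/((155*(-3))) = 31774/(-465) = 31774*(-1/465) = -31774/465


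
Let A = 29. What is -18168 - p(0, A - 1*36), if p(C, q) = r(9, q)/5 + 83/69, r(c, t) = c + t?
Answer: -6268513/345 ≈ -18170.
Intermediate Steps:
p(C, q) = 1036/345 + q/5 (p(C, q) = (9 + q)/5 + 83/69 = (9 + q)*(1/5) + 83*(1/69) = (9/5 + q/5) + 83/69 = 1036/345 + q/5)
-18168 - p(0, A - 1*36) = -18168 - (1036/345 + (29 - 1*36)/5) = -18168 - (1036/345 + (29 - 36)/5) = -18168 - (1036/345 + (1/5)*(-7)) = -18168 - (1036/345 - 7/5) = -18168 - 1*553/345 = -18168 - 553/345 = -6268513/345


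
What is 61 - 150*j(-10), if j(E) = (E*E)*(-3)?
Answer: 45061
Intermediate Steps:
j(E) = -3*E**2 (j(E) = E**2*(-3) = -3*E**2)
61 - 150*j(-10) = 61 - (-450)*(-10)**2 = 61 - (-450)*100 = 61 - 150*(-300) = 61 + 45000 = 45061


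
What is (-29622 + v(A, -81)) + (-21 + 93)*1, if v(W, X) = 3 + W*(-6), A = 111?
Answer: -30213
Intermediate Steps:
v(W, X) = 3 - 6*W
(-29622 + v(A, -81)) + (-21 + 93)*1 = (-29622 + (3 - 6*111)) + (-21 + 93)*1 = (-29622 + (3 - 666)) + 72*1 = (-29622 - 663) + 72 = -30285 + 72 = -30213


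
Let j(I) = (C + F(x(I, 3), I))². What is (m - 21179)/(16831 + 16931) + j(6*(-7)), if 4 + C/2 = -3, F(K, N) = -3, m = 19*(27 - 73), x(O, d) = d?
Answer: 3245055/11254 ≈ 288.35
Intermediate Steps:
m = -874 (m = 19*(-46) = -874)
C = -14 (C = -8 + 2*(-3) = -8 - 6 = -14)
j(I) = 289 (j(I) = (-14 - 3)² = (-17)² = 289)
(m - 21179)/(16831 + 16931) + j(6*(-7)) = (-874 - 21179)/(16831 + 16931) + 289 = -22053/33762 + 289 = -22053*1/33762 + 289 = -7351/11254 + 289 = 3245055/11254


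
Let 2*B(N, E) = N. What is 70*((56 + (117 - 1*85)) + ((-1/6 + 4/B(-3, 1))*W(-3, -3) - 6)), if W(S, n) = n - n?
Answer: 5740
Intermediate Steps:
W(S, n) = 0
B(N, E) = N/2
70*((56 + (117 - 1*85)) + ((-1/6 + 4/B(-3, 1))*W(-3, -3) - 6)) = 70*((56 + (117 - 1*85)) + ((-1/6 + 4/(((½)*(-3))))*0 - 6)) = 70*((56 + (117 - 85)) + ((-1*⅙ + 4/(-3/2))*0 - 6)) = 70*((56 + 32) + ((-⅙ + 4*(-⅔))*0 - 6)) = 70*(88 + ((-⅙ - 8/3)*0 - 6)) = 70*(88 + (-17/6*0 - 6)) = 70*(88 + (0 - 6)) = 70*(88 - 6) = 70*82 = 5740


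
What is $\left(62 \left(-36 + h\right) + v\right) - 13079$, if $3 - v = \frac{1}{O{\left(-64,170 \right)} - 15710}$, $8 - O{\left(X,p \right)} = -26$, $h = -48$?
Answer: $- \frac{286619983}{15676} \approx -18284.0$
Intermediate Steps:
$O{\left(X,p \right)} = 34$ ($O{\left(X,p \right)} = 8 - -26 = 8 + 26 = 34$)
$v = \frac{47029}{15676}$ ($v = 3 - \frac{1}{34 - 15710} = 3 - \frac{1}{-15676} = 3 - - \frac{1}{15676} = 3 + \frac{1}{15676} = \frac{47029}{15676} \approx 3.0001$)
$\left(62 \left(-36 + h\right) + v\right) - 13079 = \left(62 \left(-36 - 48\right) + \frac{47029}{15676}\right) - 13079 = \left(62 \left(-84\right) + \frac{47029}{15676}\right) - 13079 = \left(-5208 + \frac{47029}{15676}\right) - 13079 = - \frac{81593579}{15676} - 13079 = - \frac{286619983}{15676}$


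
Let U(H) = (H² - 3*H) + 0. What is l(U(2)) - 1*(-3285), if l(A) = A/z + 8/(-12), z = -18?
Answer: 29560/9 ≈ 3284.4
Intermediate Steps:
U(H) = H² - 3*H
l(A) = -⅔ - A/18 (l(A) = A/(-18) + 8/(-12) = A*(-1/18) + 8*(-1/12) = -A/18 - ⅔ = -⅔ - A/18)
l(U(2)) - 1*(-3285) = (-⅔ - (-3 + 2)/9) - 1*(-3285) = (-⅔ - (-1)/9) + 3285 = (-⅔ - 1/18*(-2)) + 3285 = (-⅔ + ⅑) + 3285 = -5/9 + 3285 = 29560/9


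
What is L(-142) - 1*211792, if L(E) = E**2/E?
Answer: -211934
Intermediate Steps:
L(E) = E
L(-142) - 1*211792 = -142 - 1*211792 = -142 - 211792 = -211934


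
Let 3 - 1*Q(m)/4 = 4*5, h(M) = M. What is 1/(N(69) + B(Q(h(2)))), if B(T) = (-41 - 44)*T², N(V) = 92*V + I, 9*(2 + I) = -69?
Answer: -3/1160105 ≈ -2.5860e-6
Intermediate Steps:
I = -29/3 (I = -2 + (⅑)*(-69) = -2 - 23/3 = -29/3 ≈ -9.6667)
N(V) = -29/3 + 92*V (N(V) = 92*V - 29/3 = -29/3 + 92*V)
Q(m) = -68 (Q(m) = 12 - 16*5 = 12 - 4*20 = 12 - 80 = -68)
B(T) = -85*T²
1/(N(69) + B(Q(h(2)))) = 1/((-29/3 + 92*69) - 85*(-68)²) = 1/((-29/3 + 6348) - 85*4624) = 1/(19015/3 - 393040) = 1/(-1160105/3) = -3/1160105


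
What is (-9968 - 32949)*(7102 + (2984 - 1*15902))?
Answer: 249605272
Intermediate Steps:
(-9968 - 32949)*(7102 + (2984 - 1*15902)) = -42917*(7102 + (2984 - 15902)) = -42917*(7102 - 12918) = -42917*(-5816) = 249605272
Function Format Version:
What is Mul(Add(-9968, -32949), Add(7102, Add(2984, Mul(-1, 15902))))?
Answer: 249605272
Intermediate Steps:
Mul(Add(-9968, -32949), Add(7102, Add(2984, Mul(-1, 15902)))) = Mul(-42917, Add(7102, Add(2984, -15902))) = Mul(-42917, Add(7102, -12918)) = Mul(-42917, -5816) = 249605272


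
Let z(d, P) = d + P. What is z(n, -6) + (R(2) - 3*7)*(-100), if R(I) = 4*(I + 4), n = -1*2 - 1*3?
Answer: -311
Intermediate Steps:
n = -5 (n = -2 - 3 = -5)
z(d, P) = P + d
R(I) = 16 + 4*I (R(I) = 4*(4 + I) = 16 + 4*I)
z(n, -6) + (R(2) - 3*7)*(-100) = (-6 - 5) + ((16 + 4*2) - 3*7)*(-100) = -11 + ((16 + 8) - 21)*(-100) = -11 + (24 - 21)*(-100) = -11 + 3*(-100) = -11 - 300 = -311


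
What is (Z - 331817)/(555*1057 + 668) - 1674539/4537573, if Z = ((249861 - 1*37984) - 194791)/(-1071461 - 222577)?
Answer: -1610498679853942841/1724260496119969761 ≈ -0.93402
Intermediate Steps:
Z = -8543/647019 (Z = ((249861 - 37984) - 194791)/(-1294038) = (211877 - 194791)*(-1/1294038) = 17086*(-1/1294038) = -8543/647019 ≈ -0.013204)
(Z - 331817)/(555*1057 + 668) - 1674539/4537573 = (-8543/647019 - 331817)/(555*1057 + 668) - 1674539/4537573 = -214691912066/(647019*(586635 + 668)) - 1674539*1/4537573 = -214691912066/647019/587303 - 1674539/4537573 = -214691912066/647019*1/587303 - 1674539/4537573 = -214691912066/379996199757 - 1674539/4537573 = -1610498679853942841/1724260496119969761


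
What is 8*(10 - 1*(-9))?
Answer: 152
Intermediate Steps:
8*(10 - 1*(-9)) = 8*(10 + 9) = 8*19 = 152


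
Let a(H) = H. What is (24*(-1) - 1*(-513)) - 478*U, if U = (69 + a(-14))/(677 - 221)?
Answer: 98347/228 ≈ 431.35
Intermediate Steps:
U = 55/456 (U = (69 - 14)/(677 - 221) = 55/456 ≈ 0.12061)
(24*(-1) - 1*(-513)) - 478*U = (24*(-1) - 1*(-513)) - 478*55/456 = (-24 + 513) - 13145/228 = 489 - 13145/228 = 98347/228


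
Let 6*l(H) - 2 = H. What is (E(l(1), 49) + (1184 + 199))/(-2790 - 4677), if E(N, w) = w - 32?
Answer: -1400/7467 ≈ -0.18749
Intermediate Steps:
l(H) = ⅓ + H/6
E(N, w) = -32 + w
(E(l(1), 49) + (1184 + 199))/(-2790 - 4677) = ((-32 + 49) + (1184 + 199))/(-2790 - 4677) = (17 + 1383)/(-7467) = 1400*(-1/7467) = -1400/7467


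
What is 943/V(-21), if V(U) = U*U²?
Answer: -943/9261 ≈ -0.10182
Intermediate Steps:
V(U) = U³
943/V(-21) = 943/((-21)³) = 943/(-9261) = 943*(-1/9261) = -943/9261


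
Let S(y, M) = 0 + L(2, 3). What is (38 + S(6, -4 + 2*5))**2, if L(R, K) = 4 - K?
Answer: 1521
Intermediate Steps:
S(y, M) = 1 (S(y, M) = 0 + (4 - 1*3) = 0 + (4 - 3) = 0 + 1 = 1)
(38 + S(6, -4 + 2*5))**2 = (38 + 1)**2 = 39**2 = 1521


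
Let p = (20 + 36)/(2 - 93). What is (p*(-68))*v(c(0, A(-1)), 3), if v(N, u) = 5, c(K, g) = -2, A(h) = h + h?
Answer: 2720/13 ≈ 209.23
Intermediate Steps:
A(h) = 2*h
p = -8/13 (p = 56/(-91) = 56*(-1/91) = -8/13 ≈ -0.61539)
(p*(-68))*v(c(0, A(-1)), 3) = -8/13*(-68)*5 = (544/13)*5 = 2720/13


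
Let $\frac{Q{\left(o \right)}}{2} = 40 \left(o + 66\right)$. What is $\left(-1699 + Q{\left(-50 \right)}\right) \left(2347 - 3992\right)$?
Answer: $689255$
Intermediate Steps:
$Q{\left(o \right)} = 5280 + 80 o$ ($Q{\left(o \right)} = 2 \cdot 40 \left(o + 66\right) = 2 \cdot 40 \left(66 + o\right) = 2 \left(2640 + 40 o\right) = 5280 + 80 o$)
$\left(-1699 + Q{\left(-50 \right)}\right) \left(2347 - 3992\right) = \left(-1699 + \left(5280 + 80 \left(-50\right)\right)\right) \left(2347 - 3992\right) = \left(-1699 + \left(5280 - 4000\right)\right) \left(-1645\right) = \left(-1699 + 1280\right) \left(-1645\right) = \left(-419\right) \left(-1645\right) = 689255$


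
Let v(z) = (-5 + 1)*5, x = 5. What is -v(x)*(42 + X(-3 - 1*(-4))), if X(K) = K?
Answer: 860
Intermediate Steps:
v(z) = -20 (v(z) = -4*5 = -20)
-v(x)*(42 + X(-3 - 1*(-4))) = -(-20)*(42 + (-3 - 1*(-4))) = -(-20)*(42 + (-3 + 4)) = -(-20)*(42 + 1) = -(-20)*43 = -1*(-860) = 860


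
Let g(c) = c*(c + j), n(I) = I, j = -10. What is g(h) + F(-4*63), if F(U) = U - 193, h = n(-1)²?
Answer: -454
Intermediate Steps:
h = 1 (h = (-1)² = 1)
F(U) = -193 + U
g(c) = c*(-10 + c) (g(c) = c*(c - 10) = c*(-10 + c))
g(h) + F(-4*63) = 1*(-10 + 1) + (-193 - 4*63) = 1*(-9) + (-193 - 252) = -9 - 445 = -454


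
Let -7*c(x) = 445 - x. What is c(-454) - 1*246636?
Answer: -1727351/7 ≈ -2.4676e+5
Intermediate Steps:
c(x) = -445/7 + x/7 (c(x) = -(445 - x)/7 = -445/7 + x/7)
c(-454) - 1*246636 = (-445/7 + (1/7)*(-454)) - 1*246636 = (-445/7 - 454/7) - 246636 = -899/7 - 246636 = -1727351/7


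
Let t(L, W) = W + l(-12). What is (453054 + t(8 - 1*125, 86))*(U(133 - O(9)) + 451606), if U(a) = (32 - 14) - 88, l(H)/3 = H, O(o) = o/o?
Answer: 204592767744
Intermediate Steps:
O(o) = 1
l(H) = 3*H
U(a) = -70 (U(a) = 18 - 88 = -70)
t(L, W) = -36 + W (t(L, W) = W + 3*(-12) = W - 36 = -36 + W)
(453054 + t(8 - 1*125, 86))*(U(133 - O(9)) + 451606) = (453054 + (-36 + 86))*(-70 + 451606) = (453054 + 50)*451536 = 453104*451536 = 204592767744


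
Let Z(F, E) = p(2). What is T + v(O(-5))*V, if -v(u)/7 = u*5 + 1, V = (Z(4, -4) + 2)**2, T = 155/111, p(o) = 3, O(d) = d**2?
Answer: -2447395/111 ≈ -22049.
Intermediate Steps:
Z(F, E) = 3
T = 155/111 (T = 155*(1/111) = 155/111 ≈ 1.3964)
V = 25 (V = (3 + 2)**2 = 5**2 = 25)
v(u) = -7 - 35*u (v(u) = -7*(u*5 + 1) = -7*(5*u + 1) = -7*(1 + 5*u) = -7 - 35*u)
T + v(O(-5))*V = 155/111 + (-7 - 35*(-5)**2)*25 = 155/111 + (-7 - 35*25)*25 = 155/111 + (-7 - 875)*25 = 155/111 - 882*25 = 155/111 - 22050 = -2447395/111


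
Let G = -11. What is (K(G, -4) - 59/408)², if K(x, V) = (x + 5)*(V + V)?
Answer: 381225625/166464 ≈ 2290.1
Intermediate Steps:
K(x, V) = 2*V*(5 + x) (K(x, V) = (5 + x)*(2*V) = 2*V*(5 + x))
(K(G, -4) - 59/408)² = (2*(-4)*(5 - 11) - 59/408)² = (2*(-4)*(-6) - 59*1/408)² = (48 - 59/408)² = (19525/408)² = 381225625/166464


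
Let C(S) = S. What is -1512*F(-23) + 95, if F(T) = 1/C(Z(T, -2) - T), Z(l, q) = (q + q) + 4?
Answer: 673/23 ≈ 29.261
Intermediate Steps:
Z(l, q) = 4 + 2*q (Z(l, q) = 2*q + 4 = 4 + 2*q)
F(T) = -1/T (F(T) = 1/((4 + 2*(-2)) - T) = 1/((4 - 4) - T) = 1/(0 - T) = 1/(-T) = -1/T)
-1512*F(-23) + 95 = -(-1512)/(-23) + 95 = -(-1512)*(-1)/23 + 95 = -1512*1/23 + 95 = -1512/23 + 95 = 673/23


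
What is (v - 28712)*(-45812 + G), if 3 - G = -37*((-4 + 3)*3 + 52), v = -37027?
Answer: 2892253044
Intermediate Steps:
G = 1816 (G = 3 - (-37)*((-4 + 3)*3 + 52) = 3 - (-37)*(-1*3 + 52) = 3 - (-37)*(-3 + 52) = 3 - (-37)*49 = 3 - 1*(-1813) = 3 + 1813 = 1816)
(v - 28712)*(-45812 + G) = (-37027 - 28712)*(-45812 + 1816) = -65739*(-43996) = 2892253044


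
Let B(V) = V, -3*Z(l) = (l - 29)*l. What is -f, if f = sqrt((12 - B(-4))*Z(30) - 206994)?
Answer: -I*sqrt(207154) ≈ -455.14*I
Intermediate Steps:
Z(l) = -l*(-29 + l)/3 (Z(l) = -(l - 29)*l/3 = -(-29 + l)*l/3 = -l*(-29 + l)/3)
f = I*sqrt(207154) (f = sqrt((12 - 1*(-4))*((1/3)*30*(29 - 1*30)) - 206994) = sqrt((12 + 4)*((1/3)*30*(29 - 30)) - 206994) = sqrt(16*((1/3)*30*(-1)) - 206994) = sqrt(16*(-10) - 206994) = sqrt(-160 - 206994) = sqrt(-207154) = I*sqrt(207154) ≈ 455.14*I)
-f = -I*sqrt(207154)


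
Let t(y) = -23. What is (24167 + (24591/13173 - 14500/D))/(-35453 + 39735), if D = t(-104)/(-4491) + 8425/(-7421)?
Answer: 1529820175878637/177051462518476 ≈ 8.6405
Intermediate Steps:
D = -37665992/33327711 (D = -23/(-4491) + 8425/(-7421) = -23*(-1/4491) + 8425*(-1/7421) = 23/4491 - 8425/7421 = -37665992/33327711 ≈ -1.1302)
(24167 + (24591/13173 - 14500/D))/(-35453 + 39735) = (24167 + (24591/13173 - 14500/(-37665992/33327711)))/(-35453 + 39735) = (24167 + (24591*(1/13173) - 14500*(-33327711/37665992)))/4282 = (24167 + (8197/4391 + 120812952375/9416498))*(1/4282) = (24167 + 530566860912731/41347842718)*(1/4282) = (1529820175878637/41347842718)*(1/4282) = 1529820175878637/177051462518476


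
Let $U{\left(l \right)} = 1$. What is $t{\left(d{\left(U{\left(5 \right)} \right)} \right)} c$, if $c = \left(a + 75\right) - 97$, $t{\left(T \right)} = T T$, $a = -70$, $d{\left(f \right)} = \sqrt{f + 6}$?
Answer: $-644$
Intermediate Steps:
$d{\left(f \right)} = \sqrt{6 + f}$
$t{\left(T \right)} = T^{2}$
$c = -92$ ($c = \left(-70 + 75\right) - 97 = 5 - 97 = -92$)
$t{\left(d{\left(U{\left(5 \right)} \right)} \right)} c = \left(\sqrt{6 + 1}\right)^{2} \left(-92\right) = \left(\sqrt{7}\right)^{2} \left(-92\right) = 7 \left(-92\right) = -644$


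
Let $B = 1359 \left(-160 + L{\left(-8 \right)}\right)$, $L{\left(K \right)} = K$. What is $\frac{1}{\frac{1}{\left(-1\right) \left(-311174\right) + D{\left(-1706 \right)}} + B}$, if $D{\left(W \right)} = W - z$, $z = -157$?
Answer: $- \frac{309625}{70691102999} \approx -4.38 \cdot 10^{-6}$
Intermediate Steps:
$D{\left(W \right)} = 157 + W$ ($D{\left(W \right)} = W - -157 = W + 157 = 157 + W$)
$B = -228312$ ($B = 1359 \left(-160 - 8\right) = 1359 \left(-168\right) = -228312$)
$\frac{1}{\frac{1}{\left(-1\right) \left(-311174\right) + D{\left(-1706 \right)}} + B} = \frac{1}{\frac{1}{\left(-1\right) \left(-311174\right) + \left(157 - 1706\right)} - 228312} = \frac{1}{\frac{1}{311174 - 1549} - 228312} = \frac{1}{\frac{1}{309625} - 228312} = \frac{1}{- \frac{70691102999}{309625}} = - \frac{309625}{70691102999}$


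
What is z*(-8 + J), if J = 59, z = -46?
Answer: -2346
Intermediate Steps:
z*(-8 + J) = -46*(-8 + 59) = -46*51 = -2346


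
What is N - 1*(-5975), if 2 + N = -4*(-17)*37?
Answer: 8489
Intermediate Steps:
N = 2514 (N = -2 - 4*(-17)*37 = -2 + 68*37 = -2 + 2516 = 2514)
N - 1*(-5975) = 2514 - 1*(-5975) = 2514 + 5975 = 8489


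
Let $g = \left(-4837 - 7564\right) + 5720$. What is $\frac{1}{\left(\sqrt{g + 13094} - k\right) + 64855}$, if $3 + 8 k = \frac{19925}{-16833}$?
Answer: $\frac{1670618657454}{108348681504348197} - \frac{283349889 \sqrt{53}}{108348681504348197} \approx 1.54 \cdot 10^{-5}$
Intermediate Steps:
$g = -6681$ ($g = -12401 + 5720 = -6681$)
$k = - \frac{8803}{16833}$ ($k = - \frac{3}{8} + \frac{19925 \frac{1}{-16833}}{8} = - \frac{3}{8} + \frac{19925 \left(- \frac{1}{16833}\right)}{8} = - \frac{3}{8} + \frac{1}{8} \left(- \frac{19925}{16833}\right) = - \frac{3}{8} - \frac{19925}{134664} = - \frac{8803}{16833} \approx -0.52296$)
$\frac{1}{\left(\sqrt{g + 13094} - k\right) + 64855} = \frac{1}{\left(\sqrt{-6681 + 13094} - - \frac{8803}{16833}\right) + 64855} = \frac{1}{\left(\sqrt{6413} + \frac{8803}{16833}\right) + 64855} = \frac{1}{\left(11 \sqrt{53} + \frac{8803}{16833}\right) + 64855} = \frac{1}{\left(\frac{8803}{16833} + 11 \sqrt{53}\right) + 64855} = \frac{1}{\frac{1091713018}{16833} + 11 \sqrt{53}}$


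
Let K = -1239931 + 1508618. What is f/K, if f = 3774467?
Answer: 3774467/268687 ≈ 14.048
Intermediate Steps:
K = 268687
f/K = 3774467/268687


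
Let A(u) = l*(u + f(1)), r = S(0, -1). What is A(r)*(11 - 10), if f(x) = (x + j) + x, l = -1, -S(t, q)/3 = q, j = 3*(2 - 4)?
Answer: 1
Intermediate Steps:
j = -6 (j = 3*(-2) = -6)
S(t, q) = -3*q
f(x) = -6 + 2*x (f(x) = (x - 6) + x = (-6 + x) + x = -6 + 2*x)
r = 3 (r = -3*(-1) = 3)
A(u) = 4 - u (A(u) = -(u + (-6 + 2*1)) = -(u + (-6 + 2)) = -(u - 4) = -(-4 + u) = 4 - u)
A(r)*(11 - 10) = (4 - 1*3)*(11 - 10) = (4 - 3)*1 = 1*1 = 1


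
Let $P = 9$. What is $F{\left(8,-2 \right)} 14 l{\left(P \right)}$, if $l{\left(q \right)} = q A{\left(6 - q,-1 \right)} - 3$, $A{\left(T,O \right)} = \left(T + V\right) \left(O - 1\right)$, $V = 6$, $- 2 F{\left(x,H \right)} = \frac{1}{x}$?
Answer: $\frac{399}{8} \approx 49.875$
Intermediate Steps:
$F{\left(x,H \right)} = - \frac{1}{2 x}$
$A{\left(T,O \right)} = \left(-1 + O\right) \left(6 + T\right)$ ($A{\left(T,O \right)} = \left(T + 6\right) \left(O - 1\right) = \left(6 + T\right) \left(-1 + O\right) = \left(-1 + O\right) \left(6 + T\right)$)
$l{\left(q \right)} = -3 + q \left(-24 + 2 q\right)$ ($l{\left(q \right)} = q \left(-6 - \left(6 - q\right) + 6 \left(-1\right) - \left(6 - q\right)\right) - 3 = q \left(-6 + \left(-6 + q\right) - 6 + \left(-6 + q\right)\right) - 3 = q \left(-24 + 2 q\right) - 3 = -3 + q \left(-24 + 2 q\right)$)
$F{\left(8,-2 \right)} 14 l{\left(P \right)} = - \frac{1}{2 \cdot 8} \cdot 14 \left(-3 + 2 \cdot 9 \left(-12 + 9\right)\right) = \left(- \frac{1}{2}\right) \frac{1}{8} \cdot 14 \left(-3 + 2 \cdot 9 \left(-3\right)\right) = \left(- \frac{1}{16}\right) 14 \left(-3 - 54\right) = \left(- \frac{7}{8}\right) \left(-57\right) = \frac{399}{8}$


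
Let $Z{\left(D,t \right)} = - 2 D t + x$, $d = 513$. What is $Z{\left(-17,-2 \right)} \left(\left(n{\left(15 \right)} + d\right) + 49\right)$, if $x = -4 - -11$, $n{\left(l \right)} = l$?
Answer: $-35197$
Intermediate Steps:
$x = 7$ ($x = -4 + 11 = 7$)
$Z{\left(D,t \right)} = 7 - 2 D t$ ($Z{\left(D,t \right)} = - 2 D t + 7 = 7 - 2 D t$)
$Z{\left(-17,-2 \right)} \left(\left(n{\left(15 \right)} + d\right) + 49\right) = \left(7 - \left(-34\right) \left(-2\right)\right) \left(\left(15 + 513\right) + 49\right) = \left(7 - 68\right) \left(528 + 49\right) = \left(-61\right) 577 = -35197$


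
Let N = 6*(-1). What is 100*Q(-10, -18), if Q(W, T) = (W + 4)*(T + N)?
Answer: 14400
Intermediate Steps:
N = -6
Q(W, T) = (-6 + T)*(4 + W) (Q(W, T) = (W + 4)*(T - 6) = (4 + W)*(-6 + T) = (-6 + T)*(4 + W))
100*Q(-10, -18) = 100*(-24 - 6*(-10) + 4*(-18) - 18*(-10)) = 100*(-24 + 60 - 72 + 180) = 100*144 = 14400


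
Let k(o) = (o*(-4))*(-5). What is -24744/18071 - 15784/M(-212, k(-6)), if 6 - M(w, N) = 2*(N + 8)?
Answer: -145461892/2078165 ≈ -69.995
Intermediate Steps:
k(o) = 20*o (k(o) = -4*o*(-5) = 20*o)
M(w, N) = -10 - 2*N (M(w, N) = 6 - 2*(N + 8) = 6 - 2*(8 + N) = 6 - (16 + 2*N) = 6 + (-16 - 2*N) = -10 - 2*N)
-24744/18071 - 15784/M(-212, k(-6)) = -24744/18071 - 15784/(-10 - 40*(-6)) = -24744*1/18071 - 15784/(-10 - 2*(-120)) = -24744/18071 - 15784/(-10 + 240) = -24744/18071 - 15784/230 = -24744/18071 - 15784*1/230 = -24744/18071 - 7892/115 = -145461892/2078165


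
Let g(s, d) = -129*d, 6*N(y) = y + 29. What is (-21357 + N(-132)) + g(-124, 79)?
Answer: -189391/6 ≈ -31565.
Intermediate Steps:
N(y) = 29/6 + y/6 (N(y) = (y + 29)/6 = (29 + y)/6 = 29/6 + y/6)
(-21357 + N(-132)) + g(-124, 79) = (-21357 + (29/6 + (⅙)*(-132))) - 129*79 = (-21357 + (29/6 - 22)) - 10191 = (-21357 - 103/6) - 10191 = -128245/6 - 10191 = -189391/6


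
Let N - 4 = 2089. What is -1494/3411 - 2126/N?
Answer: -1153192/793247 ≈ -1.4538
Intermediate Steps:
N = 2093 (N = 4 + 2089 = 2093)
-1494/3411 - 2126/N = -1494/3411 - 2126/2093 = -1494*1/3411 - 2126*1/2093 = -166/379 - 2126/2093 = -1153192/793247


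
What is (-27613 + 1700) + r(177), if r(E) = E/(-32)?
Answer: -829393/32 ≈ -25919.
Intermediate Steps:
r(E) = -E/32 (r(E) = E*(-1/32) = -E/32)
(-27613 + 1700) + r(177) = (-27613 + 1700) - 1/32*177 = -25913 - 177/32 = -829393/32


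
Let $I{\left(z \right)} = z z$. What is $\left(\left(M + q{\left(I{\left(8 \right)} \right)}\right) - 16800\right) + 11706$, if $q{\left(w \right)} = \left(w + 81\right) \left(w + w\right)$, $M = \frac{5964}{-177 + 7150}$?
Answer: $\frac{93904382}{6973} \approx 13467.0$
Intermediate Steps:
$I{\left(z \right)} = z^{2}$
$M = \frac{5964}{6973} \approx 0.8553$
$q{\left(w \right)} = 2 w \left(81 + w\right)$ ($q{\left(w \right)} = \left(81 + w\right) 2 w = 2 w \left(81 + w\right)$)
$\left(\left(M + q{\left(I{\left(8 \right)} \right)}\right) - 16800\right) + 11706 = \left(\left(\frac{5964}{6973} + 2 \cdot 8^{2} \left(81 + 8^{2}\right)\right) - 16800\right) + 11706 = \left(\left(\frac{5964}{6973} + 2 \cdot 64 \left(81 + 64\right)\right) - 16800\right) + 11706 = \left(\left(\frac{5964}{6973} + 2 \cdot 64 \cdot 145\right) - 16800\right) + 11706 = \left(\left(\frac{5964}{6973} + 18560\right) - 16800\right) + 11706 = \left(\frac{129424844}{6973} - 16800\right) + 11706 = \frac{12278444}{6973} + 11706 = \frac{93904382}{6973}$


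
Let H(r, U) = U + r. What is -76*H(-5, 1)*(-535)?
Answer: -162640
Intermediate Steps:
-76*H(-5, 1)*(-535) = -76*(1 - 5)*(-535) = -(-304)*(-535) = -76*2140 = -162640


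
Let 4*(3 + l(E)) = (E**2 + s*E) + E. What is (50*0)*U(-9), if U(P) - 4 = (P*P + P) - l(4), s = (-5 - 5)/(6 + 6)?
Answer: 0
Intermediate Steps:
s = -5/6 (s = -10/12 = -10*1/12 = -5/6 ≈ -0.83333)
l(E) = -3 + E**2/4 + E/24 (l(E) = -3 + ((E**2 - 5*E/6) + E)/4 = -3 + (E**2 + E/6)/4 = -3 + (E**2/4 + E/24) = -3 + E**2/4 + E/24)
U(P) = 17/6 + P + P**2 (U(P) = 4 + ((P*P + P) - (-3 + (1/4)*4**2 + (1/24)*4)) = 4 + ((P**2 + P) - (-3 + (1/4)*16 + 1/6)) = 4 + ((P + P**2) - (-3 + 4 + 1/6)) = 4 + ((P + P**2) - 1*7/6) = 4 + ((P + P**2) - 7/6) = 4 + (-7/6 + P + P**2) = 17/6 + P + P**2)
(50*0)*U(-9) = (50*0)*(17/6 - 9 + (-9)**2) = 0*(17/6 - 9 + 81) = 0*(449/6) = 0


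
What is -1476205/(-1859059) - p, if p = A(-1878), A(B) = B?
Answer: 3492789007/1859059 ≈ 1878.8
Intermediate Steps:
p = -1878
-1476205/(-1859059) - p = -1476205/(-1859059) - 1*(-1878) = -1476205*(-1/1859059) + 1878 = 1476205/1859059 + 1878 = 3492789007/1859059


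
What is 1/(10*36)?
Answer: 1/360 ≈ 0.0027778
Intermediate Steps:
1/(10*36) = 1/360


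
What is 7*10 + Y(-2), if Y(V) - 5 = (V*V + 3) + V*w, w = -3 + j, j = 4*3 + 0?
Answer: 64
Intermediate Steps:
j = 12 (j = 12 + 0 = 12)
w = 9 (w = -3 + 12 = 9)
Y(V) = 8 + V² + 9*V (Y(V) = 5 + ((V*V + 3) + V*9) = 5 + ((V² + 3) + 9*V) = 5 + ((3 + V²) + 9*V) = 5 + (3 + V² + 9*V) = 8 + V² + 9*V)
7*10 + Y(-2) = 7*10 + (8 + (-2)² + 9*(-2)) = 70 + (8 + 4 - 18) = 70 - 6 = 64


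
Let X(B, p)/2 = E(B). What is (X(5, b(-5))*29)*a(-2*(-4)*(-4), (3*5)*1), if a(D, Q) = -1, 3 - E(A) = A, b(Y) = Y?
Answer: 116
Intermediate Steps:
E(A) = 3 - A
X(B, p) = 6 - 2*B (X(B, p) = 2*(3 - B) = 6 - 2*B)
(X(5, b(-5))*29)*a(-2*(-4)*(-4), (3*5)*1) = ((6 - 2*5)*29)*(-1) = ((6 - 10)*29)*(-1) = -4*29*(-1) = -116*(-1) = 116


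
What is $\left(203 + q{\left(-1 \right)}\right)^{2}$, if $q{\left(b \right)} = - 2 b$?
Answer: $42025$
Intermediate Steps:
$\left(203 + q{\left(-1 \right)}\right)^{2} = \left(203 - -2\right)^{2} = \left(203 + 2\right)^{2} = 205^{2} = 42025$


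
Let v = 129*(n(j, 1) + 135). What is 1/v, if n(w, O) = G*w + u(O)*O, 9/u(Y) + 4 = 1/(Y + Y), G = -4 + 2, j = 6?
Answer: 7/108747 ≈ 6.4370e-5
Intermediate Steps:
G = -2
u(Y) = 9/(-4 + 1/(2*Y)) (u(Y) = 9/(-4 + 1/(Y + Y)) = 9/(-4 + 1/(2*Y)))
n(w, O) = -2*w - 18*O**2/(-1 + 8*O) (n(w, O) = -2*w + (-18*O/(-1 + 8*O))*O = -2*w - 18*O**2/(-1 + 8*O))
v = 108747/7 (v = 129*(2*(6 - 9*1**2 - 8*1*6)/(-1 + 8*1) + 135) = 129*(2*(6 - 9*1 - 48)/(-1 + 8) + 135) = 129*(2*(6 - 9 - 48)/7 + 135) = 129*(2*(1/7)*(-51) + 135) = 129*(-102/7 + 135) = 129*(843/7) = 108747/7 ≈ 15535.)
1/v = 1/(108747/7) = 7/108747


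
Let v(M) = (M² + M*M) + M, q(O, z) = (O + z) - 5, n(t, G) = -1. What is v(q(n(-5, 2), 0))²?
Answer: 4356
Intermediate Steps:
q(O, z) = -5 + O + z
v(M) = M + 2*M² (v(M) = (M² + M²) + M = 2*M² + M = M + 2*M²)
v(q(n(-5, 2), 0))² = ((-5 - 1 + 0)*(1 + 2*(-5 - 1 + 0)))² = (-6*(1 + 2*(-6)))² = (-6*(1 - 12))² = (-6*(-11))² = 66² = 4356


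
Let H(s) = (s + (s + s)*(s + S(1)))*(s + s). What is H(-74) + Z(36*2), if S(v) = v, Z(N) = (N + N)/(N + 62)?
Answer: -106398608/67 ≈ -1.5880e+6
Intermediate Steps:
Z(N) = 2*N/(62 + N) (Z(N) = (2*N)/(62 + N) = 2*N/(62 + N))
H(s) = 2*s*(s + 2*s*(1 + s)) (H(s) = (s + (s + s)*(s + 1))*(s + s) = (s + (2*s)*(1 + s))*(2*s) = (s + 2*s*(1 + s))*(2*s) = 2*s*(s + 2*s*(1 + s)))
H(-74) + Z(36*2) = (-74)²*(6 + 4*(-74)) + 2*(36*2)/(62 + 36*2) = 5476*(6 - 296) + 2*72/(62 + 72) = 5476*(-290) + 2*72/134 = -1588040 + 2*72*(1/134) = -1588040 + 72/67 = -106398608/67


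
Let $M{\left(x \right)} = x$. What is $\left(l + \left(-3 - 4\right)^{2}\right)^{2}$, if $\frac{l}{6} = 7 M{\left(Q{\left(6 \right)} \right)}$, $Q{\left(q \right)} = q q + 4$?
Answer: $2989441$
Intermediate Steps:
$Q{\left(q \right)} = 4 + q^{2}$ ($Q{\left(q \right)} = q^{2} + 4 = 4 + q^{2}$)
$l = 1680$ ($l = 6 \cdot 7 \left(4 + 6^{2}\right) = 6 \cdot 7 \left(4 + 36\right) = 6 \cdot 7 \cdot 40 = 6 \cdot 280 = 1680$)
$\left(l + \left(-3 - 4\right)^{2}\right)^{2} = \left(1680 + \left(-3 - 4\right)^{2}\right)^{2} = \left(1680 + \left(-7\right)^{2}\right)^{2} = \left(1680 + 49\right)^{2} = 1729^{2} = 2989441$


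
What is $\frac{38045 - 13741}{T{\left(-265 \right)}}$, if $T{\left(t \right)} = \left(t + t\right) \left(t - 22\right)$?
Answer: $\frac{1736}{10865} \approx 0.15978$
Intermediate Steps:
$T{\left(t \right)} = 2 t \left(-22 + t\right)$
$\frac{38045 - 13741}{T{\left(-265 \right)}} = \frac{38045 - 13741}{2 \left(-265\right) \left(-22 - 265\right)} = \frac{24304}{2 \left(-265\right) \left(-287\right)} = \frac{24304}{152110} = 24304 \cdot \frac{1}{152110} = \frac{1736}{10865}$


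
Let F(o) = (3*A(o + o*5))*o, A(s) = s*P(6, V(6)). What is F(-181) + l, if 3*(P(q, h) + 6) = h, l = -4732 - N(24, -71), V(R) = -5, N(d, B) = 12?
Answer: -4525762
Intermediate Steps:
l = -4744 (l = -4732 - 1*12 = -4732 - 12 = -4744)
P(q, h) = -6 + h/3
A(s) = -23*s/3 (A(s) = s*(-6 + (1/3)*(-5)) = s*(-6 - 5/3) = s*(-23/3) = -23*s/3)
F(o) = -138*o**2 (F(o) = (3*(-23*(o + o*5)/3))*o = (3*(-23*(o + 5*o)/3))*o = (3*(-46*o))*o = (-138*o)*o = -138*o**2)
F(-181) + l = -138*(-181)**2 - 4744 = -138*32761 - 4744 = -4521018 - 4744 = -4525762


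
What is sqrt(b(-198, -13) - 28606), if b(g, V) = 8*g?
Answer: I*sqrt(30190) ≈ 173.75*I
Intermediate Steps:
sqrt(b(-198, -13) - 28606) = sqrt(8*(-198) - 28606) = sqrt(-1584 - 28606) = sqrt(-30190) = I*sqrt(30190)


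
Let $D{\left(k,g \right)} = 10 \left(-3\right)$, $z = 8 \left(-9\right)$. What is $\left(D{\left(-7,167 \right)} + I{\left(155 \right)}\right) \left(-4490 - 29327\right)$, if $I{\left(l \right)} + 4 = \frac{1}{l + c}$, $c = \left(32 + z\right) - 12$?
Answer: $\frac{118393317}{103} \approx 1.1495 \cdot 10^{6}$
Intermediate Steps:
$z = -72$
$D{\left(k,g \right)} = -30$
$c = -52$ ($c = \left(32 - 72\right) - 12 = -40 - 12 = -52$)
$I{\left(l \right)} = -4 + \frac{1}{-52 + l}$ ($I{\left(l \right)} = -4 + \frac{1}{l - 52} = -4 + \frac{1}{-52 + l}$)
$\left(D{\left(-7,167 \right)} + I{\left(155 \right)}\right) \left(-4490 - 29327\right) = \left(-30 + \frac{209 - 620}{-52 + 155}\right) \left(-4490 - 29327\right) = \left(-30 + \frac{209 - 620}{103}\right) \left(-33817\right) = \left(-30 + \frac{1}{103} \left(-411\right)\right) \left(-33817\right) = \left(-30 - \frac{411}{103}\right) \left(-33817\right) = \left(- \frac{3501}{103}\right) \left(-33817\right) = \frac{118393317}{103}$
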